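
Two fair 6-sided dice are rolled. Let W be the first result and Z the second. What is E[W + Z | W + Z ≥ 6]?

106/13

P(W + Z ≥ 6) = 13/18.
Summing (W+Z)·P(x,y) over outcomes with W + Z ≥ 6 gives 53/9.
E[W + Z | W + Z ≥ 6] = (53/9) / (13/18) = 106/13.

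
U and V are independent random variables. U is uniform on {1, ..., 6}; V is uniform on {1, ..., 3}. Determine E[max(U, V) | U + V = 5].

10/3

Outcomes with U + V = 5: (2,3), (3,2), (4,1), each with probability 1/18.
E[max(U, V) | U + V = 5] = (3 + 3 + 4) / 3 = 10/3.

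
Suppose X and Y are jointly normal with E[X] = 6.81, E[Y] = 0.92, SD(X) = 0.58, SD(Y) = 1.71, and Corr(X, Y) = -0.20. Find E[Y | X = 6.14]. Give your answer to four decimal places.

1.3151

The regression of Y on X has slope ρ·σ_Y/σ_X and passes through (μ_X, μ_Y).
E[Y | X=6.14] = 0.92 + (-0.20)·(1.71/0.58)·(6.14 − (6.81)) = 0.92 + (-0.58966)·(-0.67) = 1.3151.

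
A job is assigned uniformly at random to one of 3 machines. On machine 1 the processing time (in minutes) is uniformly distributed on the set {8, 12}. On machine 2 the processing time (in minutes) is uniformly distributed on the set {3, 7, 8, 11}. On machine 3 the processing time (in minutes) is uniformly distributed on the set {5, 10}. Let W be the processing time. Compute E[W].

E[W | machine 1] = (8+12)/2 = 10.
E[W | machine 2] = (3+7+8+11)/4 = 29/4.
E[W | machine 3] = (5+10)/2 = 15/2.
E[W] = (1/3)·(10) + (1/3)·(29/4) + (1/3)·(15/2) = 33/4.

33/4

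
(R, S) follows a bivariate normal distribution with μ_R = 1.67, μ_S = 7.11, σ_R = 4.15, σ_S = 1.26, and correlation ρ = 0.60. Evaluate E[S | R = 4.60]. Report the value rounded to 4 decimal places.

7.6438

For a bivariate normal, E[S | R=x] = μ_S + ρ·(σ_S/σ_R)·(x − μ_R).
E[S | R=4.60] = 7.11 + (0.60)·(1.26/4.15)·(4.60 − (1.67)) = 7.11 + (0.18217)·(2.93) = 7.6438.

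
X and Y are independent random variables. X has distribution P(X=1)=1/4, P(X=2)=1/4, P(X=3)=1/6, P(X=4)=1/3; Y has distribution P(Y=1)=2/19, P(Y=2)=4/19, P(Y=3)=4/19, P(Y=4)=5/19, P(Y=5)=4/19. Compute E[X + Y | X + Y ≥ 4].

1267/204

P(X + Y ≥ 4) = 17/19.
Summing (X+Y)·P(x,y) over outcomes with X + Y ≥ 4 gives 1267/228.
E[X + Y | X + Y ≥ 4] = (1267/228) / (17/19) = 1267/204.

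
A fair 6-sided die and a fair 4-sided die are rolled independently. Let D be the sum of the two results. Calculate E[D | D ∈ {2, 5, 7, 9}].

P(D ∈ {2, 5, 7, 9}) = 11/24.
Σ over the event: 2·1/24 + 5·1/6 + 7·1/6 + 9·1/12 = 17/6.
E[D | D ∈ {2, 5, 7, 9}] = (17/6) / (11/24) = 68/11.

68/11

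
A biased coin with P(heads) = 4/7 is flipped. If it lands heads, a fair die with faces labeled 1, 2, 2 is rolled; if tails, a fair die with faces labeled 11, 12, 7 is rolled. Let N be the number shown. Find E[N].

E[N | heads] = (1+2+2)/3 = 5/3.
E[N | tails] = (11+12+7)/3 = 10.
By the law of total expectation,
E[N] = (4/7)·(5/3) + (3/7)·(10) = 110/21.

110/21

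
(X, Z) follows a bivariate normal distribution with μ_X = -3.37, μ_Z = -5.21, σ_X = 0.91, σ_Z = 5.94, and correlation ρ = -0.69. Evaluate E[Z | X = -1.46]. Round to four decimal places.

For a bivariate normal, E[Z | X=x] = μ_Z + ρ·(σ_Z/σ_X)·(x − μ_X).
E[Z | X=-1.46] = -5.21 + (-0.69)·(5.94/0.91)·(-1.46 − (-3.37)) = -5.21 + (-4.504)·(1.91) = -13.8126.

-13.8126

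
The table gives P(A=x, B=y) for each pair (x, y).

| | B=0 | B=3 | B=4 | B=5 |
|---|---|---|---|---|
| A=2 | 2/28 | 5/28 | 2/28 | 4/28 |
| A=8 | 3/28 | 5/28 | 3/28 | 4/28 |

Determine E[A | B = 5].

P(B = 5) = 2/7.
Σ A·P over the event = 2·(4/28) + 8·(4/28) = 10/7.
E[A | B = 5] = (10/7) / (2/7) = 5.

5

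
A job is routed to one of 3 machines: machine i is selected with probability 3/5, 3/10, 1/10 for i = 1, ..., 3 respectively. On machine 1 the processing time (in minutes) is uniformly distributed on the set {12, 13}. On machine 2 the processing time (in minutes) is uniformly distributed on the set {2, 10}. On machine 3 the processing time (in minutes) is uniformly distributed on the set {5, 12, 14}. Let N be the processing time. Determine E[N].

E[N | machine 1] = (12+13)/2 = 25/2.
E[N | machine 2] = (2+10)/2 = 6.
E[N | machine 3] = (5+12+14)/3 = 31/3.
E[N] = (3/5)·(25/2) + (3/10)·(6) + (1/10)·(31/3) = 31/3.

31/3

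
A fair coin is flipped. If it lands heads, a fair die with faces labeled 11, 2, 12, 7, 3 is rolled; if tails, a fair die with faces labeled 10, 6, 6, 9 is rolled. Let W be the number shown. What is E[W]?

E[W | heads] = (11+2+12+7+3)/5 = 7.
E[W | tails] = (10+6+6+9)/4 = 31/4.
By the law of total expectation,
E[W] = (1/2)·(7) + (1/2)·(31/4) = 59/8.

59/8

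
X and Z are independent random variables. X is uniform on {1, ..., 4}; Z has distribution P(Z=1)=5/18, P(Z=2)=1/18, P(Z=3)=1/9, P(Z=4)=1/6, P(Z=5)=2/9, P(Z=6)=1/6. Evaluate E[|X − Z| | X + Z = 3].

P(X + Z = 3) = 1/12.
Summing |X−Z|·P(x,y) over outcomes with X + Z = 3 gives 1/12.
E[|X − Z| | X + Z = 3] = (1/12) / (1/12) = 1.

1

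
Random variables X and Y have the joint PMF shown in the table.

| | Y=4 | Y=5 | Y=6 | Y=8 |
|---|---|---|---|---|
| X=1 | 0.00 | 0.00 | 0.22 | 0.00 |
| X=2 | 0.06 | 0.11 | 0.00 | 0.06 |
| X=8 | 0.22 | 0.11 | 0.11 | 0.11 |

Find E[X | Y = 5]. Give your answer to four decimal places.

P(Y = 5) = 0.22.
Σ X·P over the event = 2·(0.11) + 8·(0.11) = 1.10.
E[X | Y = 5] = (1.10) / (0.22) = 5.0000.

5.0000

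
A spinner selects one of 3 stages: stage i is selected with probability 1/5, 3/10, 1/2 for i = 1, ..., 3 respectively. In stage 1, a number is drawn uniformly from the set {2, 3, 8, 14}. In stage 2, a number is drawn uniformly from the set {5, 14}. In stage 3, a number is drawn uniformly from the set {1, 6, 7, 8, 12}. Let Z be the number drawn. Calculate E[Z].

E[Z | stage 1] = (2+3+8+14)/4 = 27/4.
E[Z | stage 2] = (5+14)/2 = 19/2.
E[Z | stage 3] = (1+6+7+8+12)/5 = 34/5.
By the law of total expectation,
E[Z] = (1/5)·(27/4) + (3/10)·(19/2) + (1/2)·(34/5) = 38/5.

38/5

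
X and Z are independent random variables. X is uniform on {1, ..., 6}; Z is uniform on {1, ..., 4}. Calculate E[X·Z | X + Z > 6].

29/2

Outcomes with X + Z > 6: (3,4), (4,3), (4,4), (5,2), (5,3), (5,4), (6,1), (6,2), (6,3), (6,4), each with probability 1/24.
E[X·Z | X + Z > 6] = (12 + 12 + 16 + 10 + 15 + 20 + 6 + 12 + 18 + 24) / 10 = 29/2.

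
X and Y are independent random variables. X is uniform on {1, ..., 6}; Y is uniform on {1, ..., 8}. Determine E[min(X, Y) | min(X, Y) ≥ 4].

71/15

P(min(X, Y) ≥ 4) = 5/16.
Summing min(X,Y)·P(x,y) over outcomes with min(X, Y) ≥ 4 gives 71/48.
E[min(X, Y) | min(X, Y) ≥ 4] = (71/48) / (5/16) = 71/15.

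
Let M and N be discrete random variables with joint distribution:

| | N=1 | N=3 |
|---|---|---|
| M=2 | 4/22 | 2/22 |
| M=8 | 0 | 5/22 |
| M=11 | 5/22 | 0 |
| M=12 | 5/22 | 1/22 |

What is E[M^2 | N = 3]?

59

P(N = 3) = 4/11.
Σ M^2·P over the event = 4·(2/22) + 64·(5/22) + 144·(1/22) = 236/11.
E[M^2 | N = 3] = (236/11) / (4/11) = 59.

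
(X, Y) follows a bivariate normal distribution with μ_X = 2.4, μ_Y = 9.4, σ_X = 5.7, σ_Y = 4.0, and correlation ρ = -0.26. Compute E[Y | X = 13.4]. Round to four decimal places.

7.3930

For a bivariate normal, E[Y | X=x] = μ_Y + ρ·(σ_Y/σ_X)·(x − μ_X).
E[Y | X=13.4] = 9.4 + (-0.26)·(4.0/5.7)·(13.4 − (2.4)) = 9.4 + (-0.182456)·(11) = 7.3930.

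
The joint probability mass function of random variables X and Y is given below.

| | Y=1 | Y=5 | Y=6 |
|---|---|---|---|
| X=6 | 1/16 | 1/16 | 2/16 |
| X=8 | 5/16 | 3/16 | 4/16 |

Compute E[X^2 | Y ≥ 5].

P(Y ≥ 5) = 5/8.
Σ X^2·P over the event = 36·(1/16) + 36·(2/16) + 64·(3/16) + 64·(4/16) = 139/4.
E[X^2 | Y ≥ 5] = (139/4) / (5/8) = 278/5.

278/5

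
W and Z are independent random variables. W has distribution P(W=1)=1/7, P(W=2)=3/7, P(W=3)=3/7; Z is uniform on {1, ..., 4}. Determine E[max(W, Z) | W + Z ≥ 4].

P(W + Z ≥ 4) = 23/28.
Summing max(W,Z)·P(x,y) over outcomes with W + Z ≥ 4 gives 73/28.
E[max(W, Z) | W + Z ≥ 4] = (73/28) / (23/28) = 73/23.

73/23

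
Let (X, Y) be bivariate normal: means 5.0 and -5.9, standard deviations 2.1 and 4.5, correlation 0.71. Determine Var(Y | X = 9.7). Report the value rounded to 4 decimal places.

10.0420

For a bivariate normal, Var(Y | X=x) = σ_Y²(1 − ρ²).
Var(Y | X=9.7) = (4.5)²·(1 − (0.71)²) = 20.25·0.4959 = 10.0420.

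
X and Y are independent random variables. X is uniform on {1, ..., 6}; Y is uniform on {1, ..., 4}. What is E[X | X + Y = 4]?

2

Outcomes with X + Y = 4: (1,3), (2,2), (3,1), each with probability 1/24.
E[X | X + Y = 4] = (1 + 2 + 3) / 3 = 2.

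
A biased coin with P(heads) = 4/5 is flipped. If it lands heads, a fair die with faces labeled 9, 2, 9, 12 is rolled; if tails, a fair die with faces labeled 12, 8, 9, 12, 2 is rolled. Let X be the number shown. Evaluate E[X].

E[X | heads] = (9+2+9+12)/4 = 8.
E[X | tails] = (12+8+9+12+2)/5 = 43/5.
E[X] = (4/5)·(8) + (1/5)·(43/5) = 203/25.

203/25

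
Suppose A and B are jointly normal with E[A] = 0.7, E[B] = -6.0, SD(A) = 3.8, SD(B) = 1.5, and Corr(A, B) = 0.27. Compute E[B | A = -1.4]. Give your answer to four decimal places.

-6.2238

E[B | A=x] = μ_B + ρ(σ_B/σ_A)(x − μ_A) for jointly normal variables.
E[B | A=-1.4] = -6.0 + (0.27)·(1.5/3.8)·(-1.4 − (0.7)) = -6.0 + (0.10658)·(-2.1) = -6.2238.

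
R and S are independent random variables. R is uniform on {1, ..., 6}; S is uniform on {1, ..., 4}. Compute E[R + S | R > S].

P(R > S) = 7/12.
Summing (R+S)·P(x,y) over outcomes with R > S gives 47/12.
E[R + S | R > S] = (47/12) / (7/12) = 47/7.

47/7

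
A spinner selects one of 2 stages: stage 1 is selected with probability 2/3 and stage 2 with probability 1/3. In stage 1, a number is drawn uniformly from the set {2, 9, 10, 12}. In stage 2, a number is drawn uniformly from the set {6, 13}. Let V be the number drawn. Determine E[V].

E[V | stage 1] = (2+9+10+12)/4 = 33/4.
E[V | stage 2] = (6+13)/2 = 19/2.
By the law of total expectation,
E[V] = (2/3)·(33/4) + (1/3)·(19/2) = 26/3.

26/3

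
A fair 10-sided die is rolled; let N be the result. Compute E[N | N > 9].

10

Given N > 9, N is equally likely to be any of {10}.
E[N | N > 9] = (10) / 1 = 10.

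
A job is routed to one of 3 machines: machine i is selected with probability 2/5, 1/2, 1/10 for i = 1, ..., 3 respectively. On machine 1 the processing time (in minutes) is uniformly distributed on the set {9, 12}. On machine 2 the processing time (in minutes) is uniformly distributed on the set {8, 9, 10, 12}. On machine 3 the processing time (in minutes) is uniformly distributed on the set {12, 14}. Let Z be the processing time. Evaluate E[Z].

83/8

E[Z | machine 1] = (9+12)/2 = 21/2.
E[Z | machine 2] = (8+9+10+12)/4 = 39/4.
E[Z | machine 3] = (12+14)/2 = 13.
By the law of total expectation,
E[Z] = (2/5)·(21/2) + (1/2)·(39/4) + (1/10)·(13) = 83/8.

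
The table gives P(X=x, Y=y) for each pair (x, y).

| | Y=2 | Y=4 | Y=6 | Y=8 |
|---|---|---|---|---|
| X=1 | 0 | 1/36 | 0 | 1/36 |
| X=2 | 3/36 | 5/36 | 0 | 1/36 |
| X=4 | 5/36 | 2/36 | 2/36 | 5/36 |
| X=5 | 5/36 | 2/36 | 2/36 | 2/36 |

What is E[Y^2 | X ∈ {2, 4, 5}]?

P(X ∈ {2, 4, 5}) = 17/18.
Summing Y^2·P(X=x,Y=y) over the conditioning event gives 71/3.
E[Y^2 | X ∈ {2, 4, 5}] = (71/3) / (17/18) = 426/17.

426/17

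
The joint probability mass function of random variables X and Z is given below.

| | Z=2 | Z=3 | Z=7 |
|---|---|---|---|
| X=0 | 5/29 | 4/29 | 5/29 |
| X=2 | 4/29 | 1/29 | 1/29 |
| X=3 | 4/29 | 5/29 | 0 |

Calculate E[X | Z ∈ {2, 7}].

P(Z ∈ {2, 7}) = 19/29.
Σ X·P over the event = 0·(5/29) + 0·(5/29) + 2·(4/29) + 2·(1/29) + 3·(4/29) = 22/29.
E[X | Z ∈ {2, 7}] = (22/29) / (19/29) = 22/19.

22/19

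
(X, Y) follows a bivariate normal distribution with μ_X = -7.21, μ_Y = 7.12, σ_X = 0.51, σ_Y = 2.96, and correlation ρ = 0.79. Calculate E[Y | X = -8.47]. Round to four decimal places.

The regression of Y on X has slope ρ·σ_Y/σ_X and passes through (μ_X, μ_Y).
E[Y | X=-8.47] = 7.12 + (0.79)·(2.96/0.51)·(-8.47 − (-7.21)) = 7.12 + (4.5851)·(-1.26) = 1.3428.

1.3428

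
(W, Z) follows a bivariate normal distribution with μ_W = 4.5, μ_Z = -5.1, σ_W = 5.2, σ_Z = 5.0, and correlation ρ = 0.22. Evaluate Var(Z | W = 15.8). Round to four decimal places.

23.7900

The conditional variance in a bivariate normal is σ_Z²(1 − ρ²), independent of x.
Var(Z | W=15.8) = (5.0)²·(1 − (0.22)²) = 25·0.9516 = 23.7900.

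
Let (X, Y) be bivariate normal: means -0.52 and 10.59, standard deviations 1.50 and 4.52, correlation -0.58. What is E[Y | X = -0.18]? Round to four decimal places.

9.9958

For a bivariate normal, E[Y | X=x] = μ_Y + ρ·(σ_Y/σ_X)·(x − μ_X).
E[Y | X=-0.18] = 10.59 + (-0.58)·(4.52/1.50)·(-0.18 − (-0.52)) = 10.59 + (-1.7477)·(0.34) = 9.9958.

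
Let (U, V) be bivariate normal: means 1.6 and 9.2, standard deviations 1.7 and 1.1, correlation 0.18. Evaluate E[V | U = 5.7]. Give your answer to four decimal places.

9.6775

The regression of V on U has slope ρ·σ_V/σ_U and passes through (μ_U, μ_V).
E[V | U=5.7] = 9.2 + (0.18)·(1.1/1.7)·(5.7 − (1.6)) = 9.2 + (0.11647)·(4.1) = 9.6775.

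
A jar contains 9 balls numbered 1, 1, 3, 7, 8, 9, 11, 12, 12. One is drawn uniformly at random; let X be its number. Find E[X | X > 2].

62/7

P(X > 2) = 7/9.
Σ over the event: 3·1/9 + 7·1/9 + 8·1/9 + 9·1/9 + 11·1/9 + 12·2/9 = 62/9.
E[X | X > 2] = (62/9) / (7/9) = 62/7.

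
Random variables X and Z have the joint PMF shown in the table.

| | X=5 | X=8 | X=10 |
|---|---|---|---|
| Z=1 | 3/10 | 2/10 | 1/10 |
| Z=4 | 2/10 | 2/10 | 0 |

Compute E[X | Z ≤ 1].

P(Z ≤ 1) = 3/5.
Σ X·P over the event = 5·(3/10) + 8·(2/10) + 10·(1/10) = 41/10.
E[X | Z ≤ 1] = (41/10) / (3/5) = 41/6.

41/6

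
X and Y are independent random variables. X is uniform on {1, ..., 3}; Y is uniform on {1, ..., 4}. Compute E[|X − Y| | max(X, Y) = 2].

2/3

Outcomes with max(X, Y) = 2: (1,2), (2,1), (2,2), each with probability 1/12.
E[|X − Y| | max(X, Y) = 2] = (1 + 1 + 0) / 3 = 2/3.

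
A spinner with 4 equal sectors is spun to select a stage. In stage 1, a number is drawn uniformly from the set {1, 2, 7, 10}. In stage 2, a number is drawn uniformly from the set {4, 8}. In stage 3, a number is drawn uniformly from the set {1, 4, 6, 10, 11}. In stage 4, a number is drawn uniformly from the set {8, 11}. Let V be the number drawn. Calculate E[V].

E[V | stage 1] = (1+2+7+10)/4 = 5.
E[V | stage 2] = (4+8)/2 = 6.
E[V | stage 3] = (1+4+6+10+11)/5 = 32/5.
E[V | stage 4] = (8+11)/2 = 19/2.
E[V] = (1/4)·(5) + (1/4)·(6) + (1/4)·(32/5) + (1/4)·(19/2) = 269/40.

269/40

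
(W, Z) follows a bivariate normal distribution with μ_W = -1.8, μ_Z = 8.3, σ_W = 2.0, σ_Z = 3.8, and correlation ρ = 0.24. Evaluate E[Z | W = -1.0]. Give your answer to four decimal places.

8.6648

The regression of Z on W has slope ρ·σ_Z/σ_W and passes through (μ_W, μ_Z).
E[Z | W=-1.0] = 8.3 + (0.24)·(3.8/2.0)·(-1.0 − (-1.8)) = 8.3 + (0.456)·(0.8) = 8.6648.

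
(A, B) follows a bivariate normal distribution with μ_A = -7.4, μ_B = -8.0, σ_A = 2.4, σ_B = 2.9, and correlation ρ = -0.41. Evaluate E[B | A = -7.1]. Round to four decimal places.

-8.1486

For a bivariate normal, E[B | A=x] = μ_B + ρ·(σ_B/σ_A)·(x − μ_A).
E[B | A=-7.1] = -8.0 + (-0.41)·(2.9/2.4)·(-7.1 − (-7.4)) = -8.0 + (-0.49542)·(0.3) = -8.1486.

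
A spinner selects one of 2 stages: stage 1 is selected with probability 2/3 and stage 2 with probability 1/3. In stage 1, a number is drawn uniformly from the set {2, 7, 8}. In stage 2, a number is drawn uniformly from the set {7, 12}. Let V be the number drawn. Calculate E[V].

E[V | stage 1] = (2+7+8)/3 = 17/3.
E[V | stage 2] = (7+12)/2 = 19/2.
E[V] = (2/3)·(17/3) + (1/3)·(19/2) = 125/18.

125/18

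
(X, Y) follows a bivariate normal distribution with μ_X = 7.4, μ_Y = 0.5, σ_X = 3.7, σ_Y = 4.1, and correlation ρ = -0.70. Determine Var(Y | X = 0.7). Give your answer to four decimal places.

8.5731

For a bivariate normal, Var(Y | X=x) = σ_Y²(1 − ρ²).
Var(Y | X=0.7) = (4.1)²·(1 − (-0.70)²) = 16.81·0.51 = 8.5731.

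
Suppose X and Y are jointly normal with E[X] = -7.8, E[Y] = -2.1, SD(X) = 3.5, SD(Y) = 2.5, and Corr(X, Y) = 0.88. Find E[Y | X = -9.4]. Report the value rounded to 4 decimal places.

E[Y | X=x] = μ_Y + ρ(σ_Y/σ_X)(x − μ_X) for jointly normal variables.
E[Y | X=-9.4] = -2.1 + (0.88)·(2.5/3.5)·(-9.4 − (-7.8)) = -2.1 + (0.62857)·(-1.6) = -3.1057.

-3.1057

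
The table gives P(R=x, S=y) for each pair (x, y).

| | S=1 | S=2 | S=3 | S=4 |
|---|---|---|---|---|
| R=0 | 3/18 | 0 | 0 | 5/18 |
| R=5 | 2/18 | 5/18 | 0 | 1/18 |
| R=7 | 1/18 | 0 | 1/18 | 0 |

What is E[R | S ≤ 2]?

42/11

P(S ≤ 2) = 11/18.
Σ R·P over the event = 0·(3/18) + 5·(2/18) + 5·(5/18) + 7·(1/18) = 7/3.
E[R | S ≤ 2] = (7/3) / (11/18) = 42/11.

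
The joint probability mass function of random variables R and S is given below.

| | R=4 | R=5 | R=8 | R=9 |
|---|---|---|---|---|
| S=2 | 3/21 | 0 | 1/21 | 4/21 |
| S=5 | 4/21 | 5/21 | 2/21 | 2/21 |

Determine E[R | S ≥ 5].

75/13

P(S ≥ 5) = 13/21.
Σ R·P over the event = 4·(4/21) + 5·(5/21) + 8·(2/21) + 9·(2/21) = 25/7.
E[R | S ≥ 5] = (25/7) / (13/21) = 75/13.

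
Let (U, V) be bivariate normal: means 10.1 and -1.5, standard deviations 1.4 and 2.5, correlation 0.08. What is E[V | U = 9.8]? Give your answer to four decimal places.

-1.5429

E[V | U=x] = μ_V + ρ(σ_V/σ_U)(x − μ_U) for jointly normal variables.
E[V | U=9.8] = -1.5 + (0.08)·(2.5/1.4)·(9.8 − (10.1)) = -1.5 + (0.14286)·(-0.3) = -1.5429.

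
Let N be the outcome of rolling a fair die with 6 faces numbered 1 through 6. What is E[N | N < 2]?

Given N < 2, N is equally likely to be any of {1}.
E[N | N < 2] = (1) / 1 = 1.

1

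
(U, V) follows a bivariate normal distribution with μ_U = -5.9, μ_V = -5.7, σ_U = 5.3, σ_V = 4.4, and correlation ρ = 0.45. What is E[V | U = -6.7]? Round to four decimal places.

E[V | U=x] = μ_V + ρ(σ_V/σ_U)(x − μ_U) for jointly normal variables.
E[V | U=-6.7] = -5.7 + (0.45)·(4.4/5.3)·(-6.7 − (-5.9)) = -5.7 + (0.37358)·(-0.8) = -5.9989.

-5.9989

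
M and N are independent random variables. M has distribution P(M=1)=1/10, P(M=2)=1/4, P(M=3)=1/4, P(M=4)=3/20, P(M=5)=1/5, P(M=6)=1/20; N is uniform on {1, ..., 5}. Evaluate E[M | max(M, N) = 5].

139/35

P(max(M, N) = 5) = 7/20.
Summing M·P(x,y) over outcomes with max(M, N) = 5 gives 139/100.
E[M | max(M, N) = 5] = (139/100) / (7/20) = 139/35.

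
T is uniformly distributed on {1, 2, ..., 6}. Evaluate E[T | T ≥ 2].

4

Given T ≥ 2, T is equally likely to be any of {2, 3, 4, 5, 6}.
E[T | T ≥ 2] = (2 + 3 + 4 + 5 + 6) / 5 = 4.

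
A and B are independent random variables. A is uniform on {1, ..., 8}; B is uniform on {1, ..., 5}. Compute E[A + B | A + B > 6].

P(A + B > 6) = 5/8.
Summing (A+B)·P(x,y) over outcomes with A + B > 6 gives 23/4.
E[A + B | A + B > 6] = (23/4) / (5/8) = 46/5.

46/5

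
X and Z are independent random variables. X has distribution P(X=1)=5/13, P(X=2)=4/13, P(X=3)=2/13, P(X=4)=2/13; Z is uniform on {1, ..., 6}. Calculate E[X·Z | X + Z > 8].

62/3

P(X + Z > 8) = 1/13.
Summing XZ·P(x,y) over outcomes with X + Z > 8 gives 62/39.
E[X·Z | X + Z > 8] = (62/39) / (1/13) = 62/3.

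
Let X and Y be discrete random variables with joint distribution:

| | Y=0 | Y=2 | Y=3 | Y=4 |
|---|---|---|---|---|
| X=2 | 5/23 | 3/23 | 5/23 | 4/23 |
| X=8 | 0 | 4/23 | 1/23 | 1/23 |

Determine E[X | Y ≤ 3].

11/3

P(Y ≤ 3) = 18/23.
Σ X·P over the event = 2·(5/23) + 2·(3/23) + 2·(5/23) + 8·(4/23) + 8·(1/23) = 66/23.
E[X | Y ≤ 3] = (66/23) / (18/23) = 11/3.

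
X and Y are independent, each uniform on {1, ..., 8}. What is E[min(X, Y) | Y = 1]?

1

Outcomes with Y = 1: (1,1), (2,1), (3,1), (4,1), (5,1), (6,1), (7,1), (8,1), each with probability 1/64.
E[min(X, Y) | Y = 1] = (1 + 1 + 1 + 1 + 1 + 1 + 1 + 1) / 8 = 1.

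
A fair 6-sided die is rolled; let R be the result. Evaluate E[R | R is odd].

3

Given R is odd, R is equally likely to be any of {1, 3, 5}.
E[R | R is odd] = (1 + 3 + 5) / 3 = 3.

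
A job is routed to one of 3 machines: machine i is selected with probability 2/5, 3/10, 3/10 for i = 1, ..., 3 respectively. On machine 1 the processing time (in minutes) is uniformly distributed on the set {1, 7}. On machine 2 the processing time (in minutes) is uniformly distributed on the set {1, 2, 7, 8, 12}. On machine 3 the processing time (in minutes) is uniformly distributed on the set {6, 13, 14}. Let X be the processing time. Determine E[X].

67/10

E[X | machine 1] = (1+7)/2 = 4.
E[X | machine 2] = (1+2+7+8+12)/5 = 6.
E[X | machine 3] = (6+13+14)/3 = 11.
By the law of total expectation,
E[X] = (2/5)·(4) + (3/10)·(6) + (3/10)·(11) = 67/10.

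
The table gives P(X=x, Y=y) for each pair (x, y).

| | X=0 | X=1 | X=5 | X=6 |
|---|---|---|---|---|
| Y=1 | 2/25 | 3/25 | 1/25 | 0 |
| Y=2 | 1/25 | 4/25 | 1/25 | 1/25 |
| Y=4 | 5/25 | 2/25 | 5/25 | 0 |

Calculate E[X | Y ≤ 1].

P(Y ≤ 1) = 6/25.
Σ X·P over the event = 0·(2/25) + 1·(3/25) + 5·(1/25) = 8/25.
E[X | Y ≤ 1] = (8/25) / (6/25) = 4/3.

4/3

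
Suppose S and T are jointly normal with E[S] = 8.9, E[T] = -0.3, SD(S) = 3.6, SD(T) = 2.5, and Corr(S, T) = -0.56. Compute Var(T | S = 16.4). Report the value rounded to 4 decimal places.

The conditional variance in a bivariate normal is σ_T²(1 − ρ²), independent of x.
Var(T | S=16.4) = (2.5)²·(1 − (-0.56)²) = 6.25·0.6864 = 4.2900.

4.2900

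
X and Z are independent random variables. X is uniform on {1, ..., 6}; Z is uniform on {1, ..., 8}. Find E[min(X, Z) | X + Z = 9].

17/6

Outcomes with X + Z = 9: (1,8), (2,7), (3,6), (4,5), (5,4), (6,3), each with probability 1/48.
E[min(X, Z) | X + Z = 9] = (1 + 2 + 3 + 4 + 4 + 3) / 6 = 17/6.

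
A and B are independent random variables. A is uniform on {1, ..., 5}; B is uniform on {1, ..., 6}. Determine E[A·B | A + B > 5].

P(A + B > 5) = 2/3.
Summing AB·P(x,y) over outcomes with A + B > 5 gives 28/3.
E[A·B | A + B > 5] = (28/3) / (2/3) = 14.

14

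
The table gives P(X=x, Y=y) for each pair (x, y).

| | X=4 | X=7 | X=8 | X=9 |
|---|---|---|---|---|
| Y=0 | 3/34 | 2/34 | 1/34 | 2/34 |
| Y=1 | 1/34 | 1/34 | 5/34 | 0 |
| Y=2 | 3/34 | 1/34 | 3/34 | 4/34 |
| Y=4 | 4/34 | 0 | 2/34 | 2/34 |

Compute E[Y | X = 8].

19/11

P(X = 8) = 11/34.
Σ Y·P over the event = 0·(1/34) + 1·(5/34) + 2·(3/34) + 4·(2/34) = 19/34.
E[Y | X = 8] = (19/34) / (11/34) = 19/11.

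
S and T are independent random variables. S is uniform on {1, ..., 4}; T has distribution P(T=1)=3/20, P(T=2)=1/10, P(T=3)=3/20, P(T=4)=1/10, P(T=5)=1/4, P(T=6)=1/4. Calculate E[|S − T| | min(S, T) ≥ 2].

31/17

P(min(S, T) ≥ 2) = 51/80.
Summing |S−T|·P(x,y) over outcomes with min(S, T) ≥ 2 gives 93/80.
E[|S − T| | min(S, T) ≥ 2] = (93/80) / (51/80) = 31/17.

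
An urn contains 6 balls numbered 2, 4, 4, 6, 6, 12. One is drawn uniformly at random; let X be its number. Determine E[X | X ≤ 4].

P(X ≤ 4) = 1/2.
Σ over the event: 2·1/6 + 4·1/3 = 5/3.
E[X | X ≤ 4] = (5/3) / (1/2) = 10/3.

10/3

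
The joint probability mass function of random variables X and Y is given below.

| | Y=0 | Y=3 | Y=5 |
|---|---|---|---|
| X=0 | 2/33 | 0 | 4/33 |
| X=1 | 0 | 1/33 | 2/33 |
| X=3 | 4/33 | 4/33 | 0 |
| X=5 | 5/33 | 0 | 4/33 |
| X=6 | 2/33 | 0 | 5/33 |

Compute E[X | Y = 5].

P(Y = 5) = 5/11.
Σ X·P over the event = 0·(4/33) + 1·(2/33) + 5·(4/33) + 6·(5/33) = 52/33.
E[X | Y = 5] = (52/33) / (5/11) = 52/15.

52/15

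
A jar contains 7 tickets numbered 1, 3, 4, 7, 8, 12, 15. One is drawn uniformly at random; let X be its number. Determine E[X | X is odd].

P(X is odd) = 4/7.
Σ over the event: 1·1/7 + 3·1/7 + 7·1/7 + 15·1/7 = 26/7.
E[X | X is odd] = (26/7) / (4/7) = 13/2.

13/2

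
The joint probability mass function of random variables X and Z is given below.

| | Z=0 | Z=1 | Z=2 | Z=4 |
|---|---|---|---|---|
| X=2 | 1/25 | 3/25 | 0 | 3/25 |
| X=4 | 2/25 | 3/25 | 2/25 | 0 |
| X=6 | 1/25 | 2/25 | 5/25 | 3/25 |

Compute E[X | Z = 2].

38/7

P(Z = 2) = 7/25.
Σ X·P over the event = 4·(2/25) + 6·(5/25) = 38/25.
E[X | Z = 2] = (38/25) / (7/25) = 38/7.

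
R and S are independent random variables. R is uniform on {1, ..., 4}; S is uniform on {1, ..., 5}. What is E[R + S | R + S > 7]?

Outcomes with R + S > 7: (3,5), (4,4), (4,5), each with probability 1/20.
E[R + S | R + S > 7] = (8 + 8 + 9) / 3 = 25/3.

25/3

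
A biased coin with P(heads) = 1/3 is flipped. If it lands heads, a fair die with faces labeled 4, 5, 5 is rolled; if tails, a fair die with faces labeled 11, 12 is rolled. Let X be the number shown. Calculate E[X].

83/9

E[X | heads] = (4+5+5)/3 = 14/3.
E[X | tails] = (11+12)/2 = 23/2.
E[X] = (1/3)·(14/3) + (2/3)·(23/2) = 83/9.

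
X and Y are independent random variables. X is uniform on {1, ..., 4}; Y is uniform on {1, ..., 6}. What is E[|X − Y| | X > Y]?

5/3

Outcomes with X > Y: (2,1), (3,1), (3,2), (4,1), (4,2), (4,3), each with probability 1/24.
E[|X − Y| | X > Y] = (1 + 2 + 1 + 3 + 2 + 1) / 6 = 5/3.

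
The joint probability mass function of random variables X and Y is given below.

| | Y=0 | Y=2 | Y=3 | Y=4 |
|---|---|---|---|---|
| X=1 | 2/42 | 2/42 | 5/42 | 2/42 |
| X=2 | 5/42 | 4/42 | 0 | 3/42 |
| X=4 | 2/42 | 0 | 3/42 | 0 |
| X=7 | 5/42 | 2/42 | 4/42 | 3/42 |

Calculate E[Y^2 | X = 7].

46/7

P(X = 7) = 1/3.
Σ Y^2·P over the event = 0·(5/42) + 4·(2/42) + 9·(4/42) + 16·(3/42) = 46/21.
E[Y^2 | X = 7] = (46/21) / (1/3) = 46/7.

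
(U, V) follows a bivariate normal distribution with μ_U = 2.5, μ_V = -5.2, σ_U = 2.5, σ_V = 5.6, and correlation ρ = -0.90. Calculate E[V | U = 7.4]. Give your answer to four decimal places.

-15.0784

E[V | U=x] = μ_V + ρ(σ_V/σ_U)(x − μ_U) for jointly normal variables.
E[V | U=7.4] = -5.2 + (-0.90)·(5.6/2.5)·(7.4 − (2.5)) = -5.2 + (-2.016)·(4.9) = -15.0784.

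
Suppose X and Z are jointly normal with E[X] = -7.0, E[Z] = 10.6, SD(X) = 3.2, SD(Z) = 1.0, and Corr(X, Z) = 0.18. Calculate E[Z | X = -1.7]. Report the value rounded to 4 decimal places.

For a bivariate normal, E[Z | X=x] = μ_Z + ρ·(σ_Z/σ_X)·(x − μ_X).
E[Z | X=-1.7] = 10.6 + (0.18)·(1.0/3.2)·(-1.7 − (-7.0)) = 10.6 + (0.05625)·(5.3) = 10.8981.

10.8981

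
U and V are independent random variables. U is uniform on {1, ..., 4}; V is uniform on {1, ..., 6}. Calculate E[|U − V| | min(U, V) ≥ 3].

Outcomes with min(U, V) ≥ 3: (3,3), (3,4), (3,5), (3,6), (4,3), (4,4), (4,5), (4,6), each with probability 1/24.
E[|U − V| | min(U, V) ≥ 3] = (0 + 1 + 2 + 3 + 1 + 0 + 1 + 2) / 8 = 5/4.

5/4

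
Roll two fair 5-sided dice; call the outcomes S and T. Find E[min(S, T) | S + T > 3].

P(S + T > 3) = 22/25.
Summing min(S,T)·P(x,y) over outcomes with S + T > 3 gives 52/25.
E[min(S, T) | S + T > 3] = (52/25) / (22/25) = 26/11.

26/11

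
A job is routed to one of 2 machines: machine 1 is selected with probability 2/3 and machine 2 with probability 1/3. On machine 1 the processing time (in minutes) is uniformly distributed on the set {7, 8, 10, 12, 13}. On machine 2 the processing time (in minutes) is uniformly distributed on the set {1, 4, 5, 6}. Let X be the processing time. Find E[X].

E[X | machine 1] = (7+8+10+12+13)/5 = 10.
E[X | machine 2] = (1+4+5+6)/4 = 4.
E[X] = (2/3)·(10) + (1/3)·(4) = 8.

8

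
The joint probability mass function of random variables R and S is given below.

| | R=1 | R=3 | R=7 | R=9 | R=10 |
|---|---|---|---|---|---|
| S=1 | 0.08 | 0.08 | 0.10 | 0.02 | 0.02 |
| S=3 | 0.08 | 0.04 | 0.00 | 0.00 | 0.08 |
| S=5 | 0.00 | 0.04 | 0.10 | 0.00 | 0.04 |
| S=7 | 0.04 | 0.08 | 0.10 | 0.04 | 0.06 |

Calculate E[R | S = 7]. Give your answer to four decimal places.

6.0625

P(S = 7) = 0.32.
Σ R·P over the event = 1·(0.04) + 3·(0.08) + 7·(0.10) + 9·(0.04) + 10·(0.06) = 1.94.
E[R | S = 7] = (1.94) / (0.32) = 6.0625.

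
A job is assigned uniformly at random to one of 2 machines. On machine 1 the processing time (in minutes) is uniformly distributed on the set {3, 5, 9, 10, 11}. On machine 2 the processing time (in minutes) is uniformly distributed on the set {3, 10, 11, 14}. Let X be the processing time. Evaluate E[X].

E[X | machine 1] = (3+5+9+10+11)/5 = 38/5.
E[X | machine 2] = (3+10+11+14)/4 = 19/2.
E[X] = (1/2)·(38/5) + (1/2)·(19/2) = 171/20.

171/20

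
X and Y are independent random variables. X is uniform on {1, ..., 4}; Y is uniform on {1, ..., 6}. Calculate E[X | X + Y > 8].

Outcomes with X + Y > 8: (3,6), (4,5), (4,6), each with probability 1/24.
E[X | X + Y > 8] = (3 + 4 + 4) / 3 = 11/3.

11/3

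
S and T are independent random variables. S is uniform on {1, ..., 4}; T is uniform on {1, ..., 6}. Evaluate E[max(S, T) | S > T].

10/3

Outcomes with S > T: (2,1), (3,1), (3,2), (4,1), (4,2), (4,3), each with probability 1/24.
E[max(S, T) | S > T] = (2 + 3 + 3 + 4 + 4 + 4) / 6 = 10/3.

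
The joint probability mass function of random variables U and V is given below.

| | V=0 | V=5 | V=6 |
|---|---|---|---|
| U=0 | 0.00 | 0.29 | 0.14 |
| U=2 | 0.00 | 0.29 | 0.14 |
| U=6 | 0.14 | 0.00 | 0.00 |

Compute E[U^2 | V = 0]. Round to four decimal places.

P(V = 0) = 0.14.
Σ U^2·P over the event = 36·(0.14) = 5.04.
E[U^2 | V = 0] = (5.04) / (0.14) = 36.0000.

36.0000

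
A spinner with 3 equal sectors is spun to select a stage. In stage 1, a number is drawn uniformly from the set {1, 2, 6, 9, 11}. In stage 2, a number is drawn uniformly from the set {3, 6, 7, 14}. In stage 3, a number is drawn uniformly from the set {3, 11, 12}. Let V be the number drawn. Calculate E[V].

659/90

E[V | stage 1] = (1+2+6+9+11)/5 = 29/5.
E[V | stage 2] = (3+6+7+14)/4 = 15/2.
E[V | stage 3] = (3+11+12)/3 = 26/3.
By the law of total expectation,
E[V] = (1/3)·(29/5) + (1/3)·(15/2) + (1/3)·(26/3) = 659/90.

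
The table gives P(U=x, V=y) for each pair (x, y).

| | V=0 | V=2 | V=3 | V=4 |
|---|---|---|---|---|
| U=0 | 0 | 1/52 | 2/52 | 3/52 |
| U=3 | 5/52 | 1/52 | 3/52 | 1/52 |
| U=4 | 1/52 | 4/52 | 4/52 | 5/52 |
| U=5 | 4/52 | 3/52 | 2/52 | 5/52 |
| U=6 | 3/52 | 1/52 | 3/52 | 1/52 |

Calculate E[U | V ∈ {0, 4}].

P(V ∈ {0, 4}) = 7/13.
Summing U·P(U=x,V=y) over the conditioning event gives 111/52.
E[U | V ∈ {0, 4}] = (111/52) / (7/13) = 111/28.

111/28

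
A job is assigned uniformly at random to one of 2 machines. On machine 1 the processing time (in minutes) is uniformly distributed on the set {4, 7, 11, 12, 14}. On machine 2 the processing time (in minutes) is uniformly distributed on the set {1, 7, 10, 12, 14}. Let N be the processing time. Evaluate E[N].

E[N | machine 1] = (4+7+11+12+14)/5 = 48/5.
E[N | machine 2] = (1+7+10+12+14)/5 = 44/5.
E[N] = (1/2)·(48/5) + (1/2)·(44/5) = 46/5.

46/5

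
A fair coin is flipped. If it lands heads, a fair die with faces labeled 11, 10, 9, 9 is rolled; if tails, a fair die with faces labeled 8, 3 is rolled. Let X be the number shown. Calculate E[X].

61/8

E[X | heads] = (11+10+9+9)/4 = 39/4.
E[X | tails] = (8+3)/2 = 11/2.
E[X] = (1/2)·(39/4) + (1/2)·(11/2) = 61/8.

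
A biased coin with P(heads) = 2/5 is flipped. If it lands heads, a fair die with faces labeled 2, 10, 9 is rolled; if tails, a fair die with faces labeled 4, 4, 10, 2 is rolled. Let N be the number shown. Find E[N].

29/5

E[N | heads] = (2+10+9)/3 = 7.
E[N | tails] = (4+4+10+2)/4 = 5.
E[N] = (2/5)·(7) + (3/5)·(5) = 29/5.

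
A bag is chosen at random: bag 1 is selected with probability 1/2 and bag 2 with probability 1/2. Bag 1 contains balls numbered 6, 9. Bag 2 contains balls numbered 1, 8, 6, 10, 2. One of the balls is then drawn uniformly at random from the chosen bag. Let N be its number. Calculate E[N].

E[N | bag 1] = (6+9)/2 = 15/2.
E[N | bag 2] = (1+8+6+10+2)/5 = 27/5.
By the law of total expectation,
E[N] = (1/2)·(15/2) + (1/2)·(27/5) = 129/20.

129/20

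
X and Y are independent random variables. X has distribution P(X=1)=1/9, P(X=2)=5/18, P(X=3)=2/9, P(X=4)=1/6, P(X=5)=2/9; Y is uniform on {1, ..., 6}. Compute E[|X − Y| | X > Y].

P(X > Y) = 19/54.
Summing |X−Y|·P(x,y) over outcomes with X > Y gives 25/36.
E[|X − Y| | X > Y] = (25/36) / (19/54) = 75/38.

75/38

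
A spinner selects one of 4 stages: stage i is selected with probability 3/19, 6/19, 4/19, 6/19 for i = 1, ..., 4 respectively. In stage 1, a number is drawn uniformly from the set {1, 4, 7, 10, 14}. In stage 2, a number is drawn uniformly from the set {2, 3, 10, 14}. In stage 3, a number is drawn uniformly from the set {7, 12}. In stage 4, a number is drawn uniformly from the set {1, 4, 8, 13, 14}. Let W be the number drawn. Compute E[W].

1511/190

E[W | stage 1] = (1+4+7+10+14)/5 = 36/5.
E[W | stage 2] = (2+3+10+14)/4 = 29/4.
E[W | stage 3] = (7+12)/2 = 19/2.
E[W | stage 4] = (1+4+8+13+14)/5 = 8.
By the law of total expectation,
E[W] = (3/19)·(36/5) + (6/19)·(29/4) + (4/19)·(19/2) + (6/19)·(8) = 1511/190.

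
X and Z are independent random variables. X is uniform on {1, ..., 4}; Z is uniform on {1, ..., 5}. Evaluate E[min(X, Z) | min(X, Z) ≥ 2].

P(min(X, Z) ≥ 2) = 3/5.
Summing min(X,Z)·P(x,y) over outcomes with min(X, Z) ≥ 2 gives 8/5.
E[min(X, Z) | min(X, Z) ≥ 2] = (8/5) / (3/5) = 8/3.

8/3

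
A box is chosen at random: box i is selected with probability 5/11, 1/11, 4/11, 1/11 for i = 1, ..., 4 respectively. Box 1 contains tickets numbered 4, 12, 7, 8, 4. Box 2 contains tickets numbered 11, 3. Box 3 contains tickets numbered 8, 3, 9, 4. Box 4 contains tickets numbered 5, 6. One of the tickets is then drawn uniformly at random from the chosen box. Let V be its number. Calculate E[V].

13/2

E[V | box 1] = (4+12+7+8+4)/5 = 7.
E[V | box 2] = (11+3)/2 = 7.
E[V | box 3] = (8+3+9+4)/4 = 6.
E[V | box 4] = (5+6)/2 = 11/2.
By the law of total expectation,
E[V] = (5/11)·(7) + (1/11)·(7) + (4/11)·(6) + (1/11)·(11/2) = 13/2.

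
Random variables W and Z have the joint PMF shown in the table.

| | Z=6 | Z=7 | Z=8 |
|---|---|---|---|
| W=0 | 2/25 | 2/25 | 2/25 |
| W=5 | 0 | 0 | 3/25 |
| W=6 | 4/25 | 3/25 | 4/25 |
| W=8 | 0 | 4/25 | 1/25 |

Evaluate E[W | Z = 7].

50/9

P(Z = 7) = 9/25.
Σ W·P over the event = 0·(2/25) + 6·(3/25) + 8·(4/25) = 2.
E[W | Z = 7] = (2) / (9/25) = 50/9.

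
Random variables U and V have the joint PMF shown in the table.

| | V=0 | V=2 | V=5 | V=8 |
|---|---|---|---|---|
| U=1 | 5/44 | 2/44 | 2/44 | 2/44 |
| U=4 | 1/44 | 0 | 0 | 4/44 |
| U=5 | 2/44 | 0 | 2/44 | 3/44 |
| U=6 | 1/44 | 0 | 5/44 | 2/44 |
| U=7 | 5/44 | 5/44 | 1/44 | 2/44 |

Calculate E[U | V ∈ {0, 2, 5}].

P(V ∈ {0, 2, 5}) = 31/44.
Summing U·P(U=x,V=y) over the conditioning event gives 73/22.
E[U | V ∈ {0, 2, 5}] = (73/22) / (31/44) = 146/31.

146/31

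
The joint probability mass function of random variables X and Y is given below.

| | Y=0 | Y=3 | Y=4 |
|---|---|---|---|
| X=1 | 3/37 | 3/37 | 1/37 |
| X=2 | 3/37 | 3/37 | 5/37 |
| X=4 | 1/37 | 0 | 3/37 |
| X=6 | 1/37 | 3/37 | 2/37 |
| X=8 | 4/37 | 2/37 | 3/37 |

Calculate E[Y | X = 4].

P(X = 4) = 4/37.
Σ Y·P over the event = 0·(1/37) + 4·(3/37) = 12/37.
E[Y | X = 4] = (12/37) / (4/37) = 3.

3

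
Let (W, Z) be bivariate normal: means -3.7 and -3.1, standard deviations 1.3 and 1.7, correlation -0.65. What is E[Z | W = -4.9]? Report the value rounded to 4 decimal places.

For a bivariate normal, E[Z | W=x] = μ_Z + ρ·(σ_Z/σ_W)·(x − μ_W).
E[Z | W=-4.9] = -3.1 + (-0.65)·(1.7/1.3)·(-4.9 − (-3.7)) = -3.1 + (-0.85)·(-1.2) = -2.0800.

-2.0800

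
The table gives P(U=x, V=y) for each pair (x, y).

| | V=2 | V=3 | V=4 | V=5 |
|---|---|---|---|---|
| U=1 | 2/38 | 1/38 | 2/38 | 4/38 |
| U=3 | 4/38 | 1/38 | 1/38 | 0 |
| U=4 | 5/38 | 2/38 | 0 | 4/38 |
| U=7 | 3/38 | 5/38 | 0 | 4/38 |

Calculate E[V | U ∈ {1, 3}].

P(U ∈ {1, 3}) = 15/38.
Σ V·P over the event = 2·(2/38) + 3·(1/38) + 4·(2/38) + 5·(4/38) + 2·(4/38) + 3·(1/38) + 4·(1/38) = 25/19.
E[V | U ∈ {1, 3}] = (25/19) / (15/38) = 10/3.

10/3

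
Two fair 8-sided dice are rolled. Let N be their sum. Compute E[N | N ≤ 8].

6

P(N ≤ 8) = 7/16.
Σ over the event: 2·1/64 + 3·1/32 + 4·3/64 + 5·1/16 + 6·5/64 + 7·3/32 + 8·7/64 = 21/8.
E[N | N ≤ 8] = (21/8) / (7/16) = 6.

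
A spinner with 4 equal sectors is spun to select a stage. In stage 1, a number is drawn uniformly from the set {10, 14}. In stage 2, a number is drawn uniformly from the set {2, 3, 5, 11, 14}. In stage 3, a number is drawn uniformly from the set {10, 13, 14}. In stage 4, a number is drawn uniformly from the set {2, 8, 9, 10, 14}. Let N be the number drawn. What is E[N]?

E[N | stage 1] = (10+14)/2 = 12.
E[N | stage 2] = (2+3+5+11+14)/5 = 7.
E[N | stage 3] = (10+13+14)/3 = 37/3.
E[N | stage 4] = (2+8+9+10+14)/5 = 43/5.
E[N] = (1/4)·(12) + (1/4)·(7) + (1/4)·(37/3) + (1/4)·(43/5) = 599/60.

599/60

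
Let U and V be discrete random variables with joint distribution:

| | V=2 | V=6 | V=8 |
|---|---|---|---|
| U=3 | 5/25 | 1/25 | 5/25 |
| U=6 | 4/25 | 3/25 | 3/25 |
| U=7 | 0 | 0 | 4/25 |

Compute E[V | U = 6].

5

P(U = 6) = 2/5.
Summing V·P(U=x,V=y) over the conditioning event gives 2.
E[V | U = 6] = (2) / (2/5) = 5.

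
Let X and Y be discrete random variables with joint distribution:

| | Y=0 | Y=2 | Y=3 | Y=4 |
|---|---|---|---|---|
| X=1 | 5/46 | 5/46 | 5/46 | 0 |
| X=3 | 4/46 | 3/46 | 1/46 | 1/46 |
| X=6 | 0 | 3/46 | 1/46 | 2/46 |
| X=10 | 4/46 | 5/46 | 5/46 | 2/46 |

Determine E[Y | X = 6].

17/6

P(X = 6) = 3/23.
Σ Y·P over the event = 2·(3/46) + 3·(1/46) + 4·(2/46) = 17/46.
E[Y | X = 6] = (17/46) / (3/23) = 17/6.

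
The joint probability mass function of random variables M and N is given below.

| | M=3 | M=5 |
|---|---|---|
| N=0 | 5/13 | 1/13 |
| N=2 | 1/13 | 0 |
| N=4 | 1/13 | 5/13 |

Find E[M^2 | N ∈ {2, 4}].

P(N ∈ {2, 4}) = 7/13.
Summing M^2·P(M=x,N=y) over the conditioning event gives 11.
E[M^2 | N ∈ {2, 4}] = (11) / (7/13) = 143/7.

143/7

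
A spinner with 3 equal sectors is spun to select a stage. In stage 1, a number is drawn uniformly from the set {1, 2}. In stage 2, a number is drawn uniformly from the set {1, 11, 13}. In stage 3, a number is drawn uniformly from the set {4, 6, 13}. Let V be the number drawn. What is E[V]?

35/6

E[V | stage 1] = (1+2)/2 = 3/2.
E[V | stage 2] = (1+11+13)/3 = 25/3.
E[V | stage 3] = (4+6+13)/3 = 23/3.
By the law of total expectation,
E[V] = (1/3)·(3/2) + (1/3)·(25/3) + (1/3)·(23/3) = 35/6.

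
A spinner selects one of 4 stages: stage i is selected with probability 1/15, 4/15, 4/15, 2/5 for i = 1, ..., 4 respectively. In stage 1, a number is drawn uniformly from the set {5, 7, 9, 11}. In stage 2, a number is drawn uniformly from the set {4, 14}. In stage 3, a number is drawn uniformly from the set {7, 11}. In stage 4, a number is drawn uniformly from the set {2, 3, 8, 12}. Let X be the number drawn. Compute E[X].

E[X | stage 1] = (5+7+9+11)/4 = 8.
E[X | stage 2] = (4+14)/2 = 9.
E[X | stage 3] = (7+11)/2 = 9.
E[X | stage 4] = (2+3+8+12)/4 = 25/4.
E[X] = (1/15)·(8) + (4/15)·(9) + (4/15)·(9) + (2/5)·(25/4) = 47/6.

47/6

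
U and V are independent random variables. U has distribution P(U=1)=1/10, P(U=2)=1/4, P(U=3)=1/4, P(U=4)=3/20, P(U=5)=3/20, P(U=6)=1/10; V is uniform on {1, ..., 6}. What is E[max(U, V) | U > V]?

P(U > V) = 23/60.
Summing max(U,V)·P(x,y) over outcomes with U > V gives 49/30.
E[max(U, V) | U > V] = (49/30) / (23/60) = 98/23.

98/23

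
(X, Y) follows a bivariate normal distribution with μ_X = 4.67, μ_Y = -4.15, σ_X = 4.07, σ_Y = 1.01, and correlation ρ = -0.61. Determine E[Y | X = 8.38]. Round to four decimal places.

E[Y | X=x] = μ_Y + ρ(σ_Y/σ_X)(x − μ_X) for jointly normal variables.
E[Y | X=8.38] = -4.15 + (-0.61)·(1.01/4.07)·(8.38 − (4.67)) = -4.15 + (-0.15138)·(3.71) = -4.7116.

-4.7116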